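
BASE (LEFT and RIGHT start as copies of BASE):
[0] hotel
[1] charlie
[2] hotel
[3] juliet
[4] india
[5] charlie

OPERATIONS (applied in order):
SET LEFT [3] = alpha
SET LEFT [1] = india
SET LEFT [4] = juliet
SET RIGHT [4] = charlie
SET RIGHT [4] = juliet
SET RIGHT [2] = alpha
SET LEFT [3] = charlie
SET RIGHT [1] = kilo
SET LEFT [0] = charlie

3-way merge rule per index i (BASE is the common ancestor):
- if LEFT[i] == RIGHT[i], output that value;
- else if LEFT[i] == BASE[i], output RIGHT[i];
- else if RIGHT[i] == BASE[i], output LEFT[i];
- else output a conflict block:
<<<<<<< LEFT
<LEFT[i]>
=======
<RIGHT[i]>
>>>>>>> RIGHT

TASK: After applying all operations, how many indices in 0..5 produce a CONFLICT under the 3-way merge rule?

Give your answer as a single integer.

Answer: 1

Derivation:
Final LEFT:  [charlie, india, hotel, charlie, juliet, charlie]
Final RIGHT: [hotel, kilo, alpha, juliet, juliet, charlie]
i=0: L=charlie, R=hotel=BASE -> take LEFT -> charlie
i=1: BASE=charlie L=india R=kilo all differ -> CONFLICT
i=2: L=hotel=BASE, R=alpha -> take RIGHT -> alpha
i=3: L=charlie, R=juliet=BASE -> take LEFT -> charlie
i=4: L=juliet R=juliet -> agree -> juliet
i=5: L=charlie R=charlie -> agree -> charlie
Conflict count: 1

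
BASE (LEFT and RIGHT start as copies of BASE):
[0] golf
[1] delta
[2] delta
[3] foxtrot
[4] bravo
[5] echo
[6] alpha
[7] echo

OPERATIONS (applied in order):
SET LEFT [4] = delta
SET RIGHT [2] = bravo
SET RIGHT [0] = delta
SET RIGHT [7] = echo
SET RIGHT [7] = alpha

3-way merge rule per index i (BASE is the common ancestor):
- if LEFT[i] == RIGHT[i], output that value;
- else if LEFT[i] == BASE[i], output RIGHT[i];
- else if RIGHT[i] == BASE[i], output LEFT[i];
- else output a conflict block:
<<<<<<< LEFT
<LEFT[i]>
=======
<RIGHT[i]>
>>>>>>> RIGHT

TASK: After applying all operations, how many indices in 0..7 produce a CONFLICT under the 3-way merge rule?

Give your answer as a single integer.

Final LEFT:  [golf, delta, delta, foxtrot, delta, echo, alpha, echo]
Final RIGHT: [delta, delta, bravo, foxtrot, bravo, echo, alpha, alpha]
i=0: L=golf=BASE, R=delta -> take RIGHT -> delta
i=1: L=delta R=delta -> agree -> delta
i=2: L=delta=BASE, R=bravo -> take RIGHT -> bravo
i=3: L=foxtrot R=foxtrot -> agree -> foxtrot
i=4: L=delta, R=bravo=BASE -> take LEFT -> delta
i=5: L=echo R=echo -> agree -> echo
i=6: L=alpha R=alpha -> agree -> alpha
i=7: L=echo=BASE, R=alpha -> take RIGHT -> alpha
Conflict count: 0

Answer: 0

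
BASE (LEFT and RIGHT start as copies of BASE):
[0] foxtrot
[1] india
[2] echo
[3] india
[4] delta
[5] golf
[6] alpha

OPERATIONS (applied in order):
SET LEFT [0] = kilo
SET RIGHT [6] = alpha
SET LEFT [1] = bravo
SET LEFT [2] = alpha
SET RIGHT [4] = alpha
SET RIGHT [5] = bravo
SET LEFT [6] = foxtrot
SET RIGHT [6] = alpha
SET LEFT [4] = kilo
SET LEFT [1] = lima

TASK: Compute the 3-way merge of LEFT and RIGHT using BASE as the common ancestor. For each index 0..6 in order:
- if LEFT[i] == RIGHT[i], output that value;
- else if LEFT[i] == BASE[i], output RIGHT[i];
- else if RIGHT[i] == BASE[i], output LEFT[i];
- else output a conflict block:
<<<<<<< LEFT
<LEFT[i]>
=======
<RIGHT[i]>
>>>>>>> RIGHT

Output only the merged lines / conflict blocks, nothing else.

Answer: kilo
lima
alpha
india
<<<<<<< LEFT
kilo
=======
alpha
>>>>>>> RIGHT
bravo
foxtrot

Derivation:
Final LEFT:  [kilo, lima, alpha, india, kilo, golf, foxtrot]
Final RIGHT: [foxtrot, india, echo, india, alpha, bravo, alpha]
i=0: L=kilo, R=foxtrot=BASE -> take LEFT -> kilo
i=1: L=lima, R=india=BASE -> take LEFT -> lima
i=2: L=alpha, R=echo=BASE -> take LEFT -> alpha
i=3: L=india R=india -> agree -> india
i=4: BASE=delta L=kilo R=alpha all differ -> CONFLICT
i=5: L=golf=BASE, R=bravo -> take RIGHT -> bravo
i=6: L=foxtrot, R=alpha=BASE -> take LEFT -> foxtrot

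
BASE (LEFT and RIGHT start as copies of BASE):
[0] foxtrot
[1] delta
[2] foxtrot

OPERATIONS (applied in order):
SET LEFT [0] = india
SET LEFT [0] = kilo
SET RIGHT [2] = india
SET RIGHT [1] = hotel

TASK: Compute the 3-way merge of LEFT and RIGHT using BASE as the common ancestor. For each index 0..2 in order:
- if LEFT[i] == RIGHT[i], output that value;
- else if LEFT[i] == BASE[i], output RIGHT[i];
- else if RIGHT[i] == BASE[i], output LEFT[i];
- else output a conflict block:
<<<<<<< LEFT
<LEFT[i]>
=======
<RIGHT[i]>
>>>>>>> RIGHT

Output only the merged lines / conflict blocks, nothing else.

Answer: kilo
hotel
india

Derivation:
Final LEFT:  [kilo, delta, foxtrot]
Final RIGHT: [foxtrot, hotel, india]
i=0: L=kilo, R=foxtrot=BASE -> take LEFT -> kilo
i=1: L=delta=BASE, R=hotel -> take RIGHT -> hotel
i=2: L=foxtrot=BASE, R=india -> take RIGHT -> india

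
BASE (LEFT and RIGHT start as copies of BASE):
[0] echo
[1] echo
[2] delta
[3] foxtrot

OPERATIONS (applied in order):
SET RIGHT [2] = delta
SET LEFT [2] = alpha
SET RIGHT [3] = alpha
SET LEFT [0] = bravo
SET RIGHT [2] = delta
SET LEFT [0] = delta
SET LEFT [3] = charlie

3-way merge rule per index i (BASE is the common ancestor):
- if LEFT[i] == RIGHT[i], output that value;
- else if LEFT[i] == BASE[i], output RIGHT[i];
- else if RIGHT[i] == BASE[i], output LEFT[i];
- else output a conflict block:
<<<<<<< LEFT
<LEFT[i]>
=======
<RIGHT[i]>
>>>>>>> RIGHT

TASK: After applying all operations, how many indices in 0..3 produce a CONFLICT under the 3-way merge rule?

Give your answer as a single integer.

Final LEFT:  [delta, echo, alpha, charlie]
Final RIGHT: [echo, echo, delta, alpha]
i=0: L=delta, R=echo=BASE -> take LEFT -> delta
i=1: L=echo R=echo -> agree -> echo
i=2: L=alpha, R=delta=BASE -> take LEFT -> alpha
i=3: BASE=foxtrot L=charlie R=alpha all differ -> CONFLICT
Conflict count: 1

Answer: 1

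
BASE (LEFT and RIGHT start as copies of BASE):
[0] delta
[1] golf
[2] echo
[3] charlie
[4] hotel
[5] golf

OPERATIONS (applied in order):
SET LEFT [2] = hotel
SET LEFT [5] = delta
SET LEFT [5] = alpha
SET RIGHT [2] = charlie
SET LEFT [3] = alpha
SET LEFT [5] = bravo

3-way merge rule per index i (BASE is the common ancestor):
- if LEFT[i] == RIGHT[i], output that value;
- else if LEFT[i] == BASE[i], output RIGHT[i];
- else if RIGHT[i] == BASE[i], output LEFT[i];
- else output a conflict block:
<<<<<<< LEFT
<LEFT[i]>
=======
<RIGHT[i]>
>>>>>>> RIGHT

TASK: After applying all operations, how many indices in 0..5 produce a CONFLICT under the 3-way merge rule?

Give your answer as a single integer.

Final LEFT:  [delta, golf, hotel, alpha, hotel, bravo]
Final RIGHT: [delta, golf, charlie, charlie, hotel, golf]
i=0: L=delta R=delta -> agree -> delta
i=1: L=golf R=golf -> agree -> golf
i=2: BASE=echo L=hotel R=charlie all differ -> CONFLICT
i=3: L=alpha, R=charlie=BASE -> take LEFT -> alpha
i=4: L=hotel R=hotel -> agree -> hotel
i=5: L=bravo, R=golf=BASE -> take LEFT -> bravo
Conflict count: 1

Answer: 1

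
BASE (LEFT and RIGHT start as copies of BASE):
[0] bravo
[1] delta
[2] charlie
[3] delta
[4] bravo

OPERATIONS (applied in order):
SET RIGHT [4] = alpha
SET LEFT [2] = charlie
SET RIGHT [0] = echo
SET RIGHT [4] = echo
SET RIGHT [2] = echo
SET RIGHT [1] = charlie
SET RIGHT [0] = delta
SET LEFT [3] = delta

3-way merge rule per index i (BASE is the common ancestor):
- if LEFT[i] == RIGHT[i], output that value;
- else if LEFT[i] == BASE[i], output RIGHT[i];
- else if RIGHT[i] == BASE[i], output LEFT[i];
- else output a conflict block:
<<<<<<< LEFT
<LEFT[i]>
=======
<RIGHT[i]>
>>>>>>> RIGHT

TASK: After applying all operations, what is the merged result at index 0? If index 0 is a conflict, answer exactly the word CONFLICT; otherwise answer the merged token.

Final LEFT:  [bravo, delta, charlie, delta, bravo]
Final RIGHT: [delta, charlie, echo, delta, echo]
i=0: L=bravo=BASE, R=delta -> take RIGHT -> delta
i=1: L=delta=BASE, R=charlie -> take RIGHT -> charlie
i=2: L=charlie=BASE, R=echo -> take RIGHT -> echo
i=3: L=delta R=delta -> agree -> delta
i=4: L=bravo=BASE, R=echo -> take RIGHT -> echo
Index 0 -> delta

Answer: delta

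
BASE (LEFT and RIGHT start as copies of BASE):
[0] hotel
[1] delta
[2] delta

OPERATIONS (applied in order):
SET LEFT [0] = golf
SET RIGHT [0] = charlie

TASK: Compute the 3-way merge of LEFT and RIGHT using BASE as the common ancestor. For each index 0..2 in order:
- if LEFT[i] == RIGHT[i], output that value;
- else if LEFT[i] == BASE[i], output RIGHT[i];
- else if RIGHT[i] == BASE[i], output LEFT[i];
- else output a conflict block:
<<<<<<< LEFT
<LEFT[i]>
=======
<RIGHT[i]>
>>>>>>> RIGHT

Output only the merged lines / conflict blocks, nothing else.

Answer: <<<<<<< LEFT
golf
=======
charlie
>>>>>>> RIGHT
delta
delta

Derivation:
Final LEFT:  [golf, delta, delta]
Final RIGHT: [charlie, delta, delta]
i=0: BASE=hotel L=golf R=charlie all differ -> CONFLICT
i=1: L=delta R=delta -> agree -> delta
i=2: L=delta R=delta -> agree -> delta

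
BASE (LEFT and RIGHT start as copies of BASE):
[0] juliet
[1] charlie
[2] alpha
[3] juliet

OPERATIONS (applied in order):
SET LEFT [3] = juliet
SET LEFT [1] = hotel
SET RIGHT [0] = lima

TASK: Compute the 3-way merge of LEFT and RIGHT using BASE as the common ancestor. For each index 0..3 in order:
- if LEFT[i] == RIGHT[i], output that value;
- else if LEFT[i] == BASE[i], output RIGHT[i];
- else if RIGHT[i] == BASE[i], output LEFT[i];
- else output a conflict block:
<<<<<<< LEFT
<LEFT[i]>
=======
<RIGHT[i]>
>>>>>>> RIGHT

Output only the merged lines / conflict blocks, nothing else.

Final LEFT:  [juliet, hotel, alpha, juliet]
Final RIGHT: [lima, charlie, alpha, juliet]
i=0: L=juliet=BASE, R=lima -> take RIGHT -> lima
i=1: L=hotel, R=charlie=BASE -> take LEFT -> hotel
i=2: L=alpha R=alpha -> agree -> alpha
i=3: L=juliet R=juliet -> agree -> juliet

Answer: lima
hotel
alpha
juliet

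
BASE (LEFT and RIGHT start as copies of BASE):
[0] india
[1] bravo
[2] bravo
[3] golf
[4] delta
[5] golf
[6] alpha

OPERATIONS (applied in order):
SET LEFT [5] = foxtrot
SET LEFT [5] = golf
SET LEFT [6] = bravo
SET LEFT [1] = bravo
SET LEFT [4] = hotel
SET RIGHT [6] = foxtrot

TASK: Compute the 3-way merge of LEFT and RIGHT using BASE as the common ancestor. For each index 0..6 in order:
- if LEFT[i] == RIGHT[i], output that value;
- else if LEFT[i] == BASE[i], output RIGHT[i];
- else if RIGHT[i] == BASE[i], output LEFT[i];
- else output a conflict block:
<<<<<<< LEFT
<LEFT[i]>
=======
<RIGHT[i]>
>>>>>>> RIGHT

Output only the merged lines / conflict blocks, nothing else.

Final LEFT:  [india, bravo, bravo, golf, hotel, golf, bravo]
Final RIGHT: [india, bravo, bravo, golf, delta, golf, foxtrot]
i=0: L=india R=india -> agree -> india
i=1: L=bravo R=bravo -> agree -> bravo
i=2: L=bravo R=bravo -> agree -> bravo
i=3: L=golf R=golf -> agree -> golf
i=4: L=hotel, R=delta=BASE -> take LEFT -> hotel
i=5: L=golf R=golf -> agree -> golf
i=6: BASE=alpha L=bravo R=foxtrot all differ -> CONFLICT

Answer: india
bravo
bravo
golf
hotel
golf
<<<<<<< LEFT
bravo
=======
foxtrot
>>>>>>> RIGHT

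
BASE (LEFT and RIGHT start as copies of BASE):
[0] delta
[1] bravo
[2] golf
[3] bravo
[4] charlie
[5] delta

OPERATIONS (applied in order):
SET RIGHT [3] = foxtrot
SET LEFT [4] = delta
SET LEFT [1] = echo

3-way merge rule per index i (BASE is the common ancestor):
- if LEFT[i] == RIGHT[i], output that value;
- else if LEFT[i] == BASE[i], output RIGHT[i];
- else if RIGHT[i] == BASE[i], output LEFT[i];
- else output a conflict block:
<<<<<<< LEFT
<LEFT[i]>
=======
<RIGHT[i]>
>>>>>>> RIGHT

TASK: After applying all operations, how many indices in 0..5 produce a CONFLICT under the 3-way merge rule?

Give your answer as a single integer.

Answer: 0

Derivation:
Final LEFT:  [delta, echo, golf, bravo, delta, delta]
Final RIGHT: [delta, bravo, golf, foxtrot, charlie, delta]
i=0: L=delta R=delta -> agree -> delta
i=1: L=echo, R=bravo=BASE -> take LEFT -> echo
i=2: L=golf R=golf -> agree -> golf
i=3: L=bravo=BASE, R=foxtrot -> take RIGHT -> foxtrot
i=4: L=delta, R=charlie=BASE -> take LEFT -> delta
i=5: L=delta R=delta -> agree -> delta
Conflict count: 0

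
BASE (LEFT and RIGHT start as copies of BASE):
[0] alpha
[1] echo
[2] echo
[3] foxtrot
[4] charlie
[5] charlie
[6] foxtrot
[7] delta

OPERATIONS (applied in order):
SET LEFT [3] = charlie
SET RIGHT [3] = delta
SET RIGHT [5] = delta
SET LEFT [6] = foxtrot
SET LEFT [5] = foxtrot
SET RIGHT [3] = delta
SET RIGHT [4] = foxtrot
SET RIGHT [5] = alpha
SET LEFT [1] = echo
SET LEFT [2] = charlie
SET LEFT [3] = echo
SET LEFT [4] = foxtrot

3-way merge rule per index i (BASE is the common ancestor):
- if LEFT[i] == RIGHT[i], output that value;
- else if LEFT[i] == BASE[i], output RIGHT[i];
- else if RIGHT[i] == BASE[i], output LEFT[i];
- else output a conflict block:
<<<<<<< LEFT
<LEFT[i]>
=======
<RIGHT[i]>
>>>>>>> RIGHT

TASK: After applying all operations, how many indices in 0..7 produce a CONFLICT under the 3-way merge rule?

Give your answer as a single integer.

Answer: 2

Derivation:
Final LEFT:  [alpha, echo, charlie, echo, foxtrot, foxtrot, foxtrot, delta]
Final RIGHT: [alpha, echo, echo, delta, foxtrot, alpha, foxtrot, delta]
i=0: L=alpha R=alpha -> agree -> alpha
i=1: L=echo R=echo -> agree -> echo
i=2: L=charlie, R=echo=BASE -> take LEFT -> charlie
i=3: BASE=foxtrot L=echo R=delta all differ -> CONFLICT
i=4: L=foxtrot R=foxtrot -> agree -> foxtrot
i=5: BASE=charlie L=foxtrot R=alpha all differ -> CONFLICT
i=6: L=foxtrot R=foxtrot -> agree -> foxtrot
i=7: L=delta R=delta -> agree -> delta
Conflict count: 2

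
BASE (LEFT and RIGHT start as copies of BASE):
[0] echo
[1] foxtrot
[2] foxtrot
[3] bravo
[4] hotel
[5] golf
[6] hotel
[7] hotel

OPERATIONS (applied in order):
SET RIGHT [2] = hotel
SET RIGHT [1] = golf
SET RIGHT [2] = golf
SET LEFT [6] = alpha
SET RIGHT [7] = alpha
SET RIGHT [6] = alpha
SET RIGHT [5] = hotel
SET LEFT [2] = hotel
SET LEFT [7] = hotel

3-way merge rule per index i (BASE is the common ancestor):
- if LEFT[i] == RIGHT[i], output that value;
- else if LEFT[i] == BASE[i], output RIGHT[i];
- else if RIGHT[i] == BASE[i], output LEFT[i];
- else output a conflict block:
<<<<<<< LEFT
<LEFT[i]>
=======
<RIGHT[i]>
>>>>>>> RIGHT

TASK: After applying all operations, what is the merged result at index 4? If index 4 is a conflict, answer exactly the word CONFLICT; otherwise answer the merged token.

Final LEFT:  [echo, foxtrot, hotel, bravo, hotel, golf, alpha, hotel]
Final RIGHT: [echo, golf, golf, bravo, hotel, hotel, alpha, alpha]
i=0: L=echo R=echo -> agree -> echo
i=1: L=foxtrot=BASE, R=golf -> take RIGHT -> golf
i=2: BASE=foxtrot L=hotel R=golf all differ -> CONFLICT
i=3: L=bravo R=bravo -> agree -> bravo
i=4: L=hotel R=hotel -> agree -> hotel
i=5: L=golf=BASE, R=hotel -> take RIGHT -> hotel
i=6: L=alpha R=alpha -> agree -> alpha
i=7: L=hotel=BASE, R=alpha -> take RIGHT -> alpha
Index 4 -> hotel

Answer: hotel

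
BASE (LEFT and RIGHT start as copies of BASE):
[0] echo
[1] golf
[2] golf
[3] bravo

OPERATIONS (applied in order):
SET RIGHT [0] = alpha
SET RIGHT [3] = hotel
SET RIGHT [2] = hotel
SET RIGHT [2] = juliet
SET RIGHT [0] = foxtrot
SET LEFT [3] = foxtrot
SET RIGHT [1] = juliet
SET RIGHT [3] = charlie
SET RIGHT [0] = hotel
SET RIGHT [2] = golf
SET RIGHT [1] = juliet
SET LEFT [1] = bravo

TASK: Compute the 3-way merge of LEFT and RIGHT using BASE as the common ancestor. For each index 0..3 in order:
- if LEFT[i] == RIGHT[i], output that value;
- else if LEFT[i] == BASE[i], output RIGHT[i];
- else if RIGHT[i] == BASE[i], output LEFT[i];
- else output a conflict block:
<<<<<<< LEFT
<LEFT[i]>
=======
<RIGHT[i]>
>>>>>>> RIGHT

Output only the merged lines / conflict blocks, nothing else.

Final LEFT:  [echo, bravo, golf, foxtrot]
Final RIGHT: [hotel, juliet, golf, charlie]
i=0: L=echo=BASE, R=hotel -> take RIGHT -> hotel
i=1: BASE=golf L=bravo R=juliet all differ -> CONFLICT
i=2: L=golf R=golf -> agree -> golf
i=3: BASE=bravo L=foxtrot R=charlie all differ -> CONFLICT

Answer: hotel
<<<<<<< LEFT
bravo
=======
juliet
>>>>>>> RIGHT
golf
<<<<<<< LEFT
foxtrot
=======
charlie
>>>>>>> RIGHT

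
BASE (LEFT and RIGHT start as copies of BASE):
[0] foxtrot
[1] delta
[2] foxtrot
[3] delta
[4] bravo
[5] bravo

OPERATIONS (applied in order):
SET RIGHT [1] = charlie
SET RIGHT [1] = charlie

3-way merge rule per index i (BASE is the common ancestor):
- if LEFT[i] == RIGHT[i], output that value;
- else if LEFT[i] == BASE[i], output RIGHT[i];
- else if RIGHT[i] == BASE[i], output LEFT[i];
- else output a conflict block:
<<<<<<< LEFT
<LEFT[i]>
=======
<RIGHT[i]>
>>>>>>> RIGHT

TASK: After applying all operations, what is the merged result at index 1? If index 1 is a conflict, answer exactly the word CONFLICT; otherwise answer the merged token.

Final LEFT:  [foxtrot, delta, foxtrot, delta, bravo, bravo]
Final RIGHT: [foxtrot, charlie, foxtrot, delta, bravo, bravo]
i=0: L=foxtrot R=foxtrot -> agree -> foxtrot
i=1: L=delta=BASE, R=charlie -> take RIGHT -> charlie
i=2: L=foxtrot R=foxtrot -> agree -> foxtrot
i=3: L=delta R=delta -> agree -> delta
i=4: L=bravo R=bravo -> agree -> bravo
i=5: L=bravo R=bravo -> agree -> bravo
Index 1 -> charlie

Answer: charlie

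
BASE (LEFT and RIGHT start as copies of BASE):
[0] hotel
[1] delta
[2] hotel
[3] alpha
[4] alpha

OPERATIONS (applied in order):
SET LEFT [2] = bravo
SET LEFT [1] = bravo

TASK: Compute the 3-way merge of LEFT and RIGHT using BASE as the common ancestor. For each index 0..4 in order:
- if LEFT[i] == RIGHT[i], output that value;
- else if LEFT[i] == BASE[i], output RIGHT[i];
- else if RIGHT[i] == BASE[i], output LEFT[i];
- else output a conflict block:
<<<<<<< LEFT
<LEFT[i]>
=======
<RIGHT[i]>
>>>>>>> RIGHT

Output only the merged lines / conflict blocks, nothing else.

Final LEFT:  [hotel, bravo, bravo, alpha, alpha]
Final RIGHT: [hotel, delta, hotel, alpha, alpha]
i=0: L=hotel R=hotel -> agree -> hotel
i=1: L=bravo, R=delta=BASE -> take LEFT -> bravo
i=2: L=bravo, R=hotel=BASE -> take LEFT -> bravo
i=3: L=alpha R=alpha -> agree -> alpha
i=4: L=alpha R=alpha -> agree -> alpha

Answer: hotel
bravo
bravo
alpha
alpha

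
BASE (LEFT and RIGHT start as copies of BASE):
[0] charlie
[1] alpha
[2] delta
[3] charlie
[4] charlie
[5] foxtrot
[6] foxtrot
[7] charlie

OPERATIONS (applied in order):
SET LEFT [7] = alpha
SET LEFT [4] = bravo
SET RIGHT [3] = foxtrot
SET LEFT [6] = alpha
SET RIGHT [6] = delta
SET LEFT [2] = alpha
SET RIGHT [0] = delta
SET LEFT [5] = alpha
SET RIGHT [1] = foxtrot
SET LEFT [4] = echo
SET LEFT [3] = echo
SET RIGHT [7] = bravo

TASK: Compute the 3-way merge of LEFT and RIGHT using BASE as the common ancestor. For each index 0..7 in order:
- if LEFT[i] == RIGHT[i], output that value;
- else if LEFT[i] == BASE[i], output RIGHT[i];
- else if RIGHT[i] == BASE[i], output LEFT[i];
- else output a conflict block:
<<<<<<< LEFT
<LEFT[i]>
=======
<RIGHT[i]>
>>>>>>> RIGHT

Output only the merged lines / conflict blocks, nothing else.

Answer: delta
foxtrot
alpha
<<<<<<< LEFT
echo
=======
foxtrot
>>>>>>> RIGHT
echo
alpha
<<<<<<< LEFT
alpha
=======
delta
>>>>>>> RIGHT
<<<<<<< LEFT
alpha
=======
bravo
>>>>>>> RIGHT

Derivation:
Final LEFT:  [charlie, alpha, alpha, echo, echo, alpha, alpha, alpha]
Final RIGHT: [delta, foxtrot, delta, foxtrot, charlie, foxtrot, delta, bravo]
i=0: L=charlie=BASE, R=delta -> take RIGHT -> delta
i=1: L=alpha=BASE, R=foxtrot -> take RIGHT -> foxtrot
i=2: L=alpha, R=delta=BASE -> take LEFT -> alpha
i=3: BASE=charlie L=echo R=foxtrot all differ -> CONFLICT
i=4: L=echo, R=charlie=BASE -> take LEFT -> echo
i=5: L=alpha, R=foxtrot=BASE -> take LEFT -> alpha
i=6: BASE=foxtrot L=alpha R=delta all differ -> CONFLICT
i=7: BASE=charlie L=alpha R=bravo all differ -> CONFLICT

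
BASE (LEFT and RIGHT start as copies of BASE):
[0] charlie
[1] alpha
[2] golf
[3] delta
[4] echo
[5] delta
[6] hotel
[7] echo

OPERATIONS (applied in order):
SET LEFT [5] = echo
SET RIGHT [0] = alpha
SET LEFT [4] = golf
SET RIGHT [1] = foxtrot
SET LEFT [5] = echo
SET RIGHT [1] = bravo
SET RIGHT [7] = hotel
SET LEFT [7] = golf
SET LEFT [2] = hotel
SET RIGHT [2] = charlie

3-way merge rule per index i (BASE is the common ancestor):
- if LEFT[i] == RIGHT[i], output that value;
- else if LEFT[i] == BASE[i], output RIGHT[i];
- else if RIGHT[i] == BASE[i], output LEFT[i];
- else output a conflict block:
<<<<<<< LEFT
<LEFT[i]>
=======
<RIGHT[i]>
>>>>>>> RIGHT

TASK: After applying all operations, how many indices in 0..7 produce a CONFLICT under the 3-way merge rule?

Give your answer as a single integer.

Answer: 2

Derivation:
Final LEFT:  [charlie, alpha, hotel, delta, golf, echo, hotel, golf]
Final RIGHT: [alpha, bravo, charlie, delta, echo, delta, hotel, hotel]
i=0: L=charlie=BASE, R=alpha -> take RIGHT -> alpha
i=1: L=alpha=BASE, R=bravo -> take RIGHT -> bravo
i=2: BASE=golf L=hotel R=charlie all differ -> CONFLICT
i=3: L=delta R=delta -> agree -> delta
i=4: L=golf, R=echo=BASE -> take LEFT -> golf
i=5: L=echo, R=delta=BASE -> take LEFT -> echo
i=6: L=hotel R=hotel -> agree -> hotel
i=7: BASE=echo L=golf R=hotel all differ -> CONFLICT
Conflict count: 2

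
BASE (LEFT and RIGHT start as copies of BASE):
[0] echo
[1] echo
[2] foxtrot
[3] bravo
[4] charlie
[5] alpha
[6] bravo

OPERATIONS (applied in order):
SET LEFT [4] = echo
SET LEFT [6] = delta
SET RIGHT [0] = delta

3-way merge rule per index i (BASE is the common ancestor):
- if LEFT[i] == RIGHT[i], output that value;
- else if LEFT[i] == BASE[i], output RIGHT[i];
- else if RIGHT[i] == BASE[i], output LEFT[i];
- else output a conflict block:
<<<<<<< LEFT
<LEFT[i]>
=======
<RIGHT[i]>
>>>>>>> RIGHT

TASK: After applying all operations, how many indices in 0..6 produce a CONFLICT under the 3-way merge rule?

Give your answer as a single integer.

Final LEFT:  [echo, echo, foxtrot, bravo, echo, alpha, delta]
Final RIGHT: [delta, echo, foxtrot, bravo, charlie, alpha, bravo]
i=0: L=echo=BASE, R=delta -> take RIGHT -> delta
i=1: L=echo R=echo -> agree -> echo
i=2: L=foxtrot R=foxtrot -> agree -> foxtrot
i=3: L=bravo R=bravo -> agree -> bravo
i=4: L=echo, R=charlie=BASE -> take LEFT -> echo
i=5: L=alpha R=alpha -> agree -> alpha
i=6: L=delta, R=bravo=BASE -> take LEFT -> delta
Conflict count: 0

Answer: 0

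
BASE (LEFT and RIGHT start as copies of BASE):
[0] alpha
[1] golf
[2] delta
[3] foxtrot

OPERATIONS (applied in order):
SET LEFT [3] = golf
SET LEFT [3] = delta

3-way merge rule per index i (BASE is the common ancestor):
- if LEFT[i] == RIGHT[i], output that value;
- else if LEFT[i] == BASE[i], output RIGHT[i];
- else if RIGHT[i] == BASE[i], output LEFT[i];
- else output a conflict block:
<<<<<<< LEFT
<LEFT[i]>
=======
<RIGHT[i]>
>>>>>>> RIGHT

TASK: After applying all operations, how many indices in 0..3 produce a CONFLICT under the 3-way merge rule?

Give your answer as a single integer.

Final LEFT:  [alpha, golf, delta, delta]
Final RIGHT: [alpha, golf, delta, foxtrot]
i=0: L=alpha R=alpha -> agree -> alpha
i=1: L=golf R=golf -> agree -> golf
i=2: L=delta R=delta -> agree -> delta
i=3: L=delta, R=foxtrot=BASE -> take LEFT -> delta
Conflict count: 0

Answer: 0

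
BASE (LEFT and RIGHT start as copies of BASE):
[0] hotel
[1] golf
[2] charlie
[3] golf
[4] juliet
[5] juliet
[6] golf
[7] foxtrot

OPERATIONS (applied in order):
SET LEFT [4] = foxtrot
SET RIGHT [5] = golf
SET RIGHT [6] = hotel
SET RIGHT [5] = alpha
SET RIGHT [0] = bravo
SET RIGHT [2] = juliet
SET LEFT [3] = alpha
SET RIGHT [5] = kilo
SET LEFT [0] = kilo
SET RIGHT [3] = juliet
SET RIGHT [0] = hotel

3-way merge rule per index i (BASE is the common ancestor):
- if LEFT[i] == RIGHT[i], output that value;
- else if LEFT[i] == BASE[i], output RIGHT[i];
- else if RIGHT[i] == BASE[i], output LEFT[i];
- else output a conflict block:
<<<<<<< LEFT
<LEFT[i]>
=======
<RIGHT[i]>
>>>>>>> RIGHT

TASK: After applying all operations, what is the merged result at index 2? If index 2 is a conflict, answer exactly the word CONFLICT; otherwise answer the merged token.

Answer: juliet

Derivation:
Final LEFT:  [kilo, golf, charlie, alpha, foxtrot, juliet, golf, foxtrot]
Final RIGHT: [hotel, golf, juliet, juliet, juliet, kilo, hotel, foxtrot]
i=0: L=kilo, R=hotel=BASE -> take LEFT -> kilo
i=1: L=golf R=golf -> agree -> golf
i=2: L=charlie=BASE, R=juliet -> take RIGHT -> juliet
i=3: BASE=golf L=alpha R=juliet all differ -> CONFLICT
i=4: L=foxtrot, R=juliet=BASE -> take LEFT -> foxtrot
i=5: L=juliet=BASE, R=kilo -> take RIGHT -> kilo
i=6: L=golf=BASE, R=hotel -> take RIGHT -> hotel
i=7: L=foxtrot R=foxtrot -> agree -> foxtrot
Index 2 -> juliet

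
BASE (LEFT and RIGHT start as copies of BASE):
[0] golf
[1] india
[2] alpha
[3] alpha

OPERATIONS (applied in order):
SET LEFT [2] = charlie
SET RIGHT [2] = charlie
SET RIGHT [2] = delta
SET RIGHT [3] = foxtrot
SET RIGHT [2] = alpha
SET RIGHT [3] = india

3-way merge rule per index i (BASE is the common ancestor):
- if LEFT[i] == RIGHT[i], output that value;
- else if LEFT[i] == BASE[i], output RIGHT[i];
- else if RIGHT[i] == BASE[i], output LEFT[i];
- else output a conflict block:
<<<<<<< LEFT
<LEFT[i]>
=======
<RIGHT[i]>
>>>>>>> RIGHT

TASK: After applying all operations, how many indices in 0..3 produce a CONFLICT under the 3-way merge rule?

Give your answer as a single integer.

Final LEFT:  [golf, india, charlie, alpha]
Final RIGHT: [golf, india, alpha, india]
i=0: L=golf R=golf -> agree -> golf
i=1: L=india R=india -> agree -> india
i=2: L=charlie, R=alpha=BASE -> take LEFT -> charlie
i=3: L=alpha=BASE, R=india -> take RIGHT -> india
Conflict count: 0

Answer: 0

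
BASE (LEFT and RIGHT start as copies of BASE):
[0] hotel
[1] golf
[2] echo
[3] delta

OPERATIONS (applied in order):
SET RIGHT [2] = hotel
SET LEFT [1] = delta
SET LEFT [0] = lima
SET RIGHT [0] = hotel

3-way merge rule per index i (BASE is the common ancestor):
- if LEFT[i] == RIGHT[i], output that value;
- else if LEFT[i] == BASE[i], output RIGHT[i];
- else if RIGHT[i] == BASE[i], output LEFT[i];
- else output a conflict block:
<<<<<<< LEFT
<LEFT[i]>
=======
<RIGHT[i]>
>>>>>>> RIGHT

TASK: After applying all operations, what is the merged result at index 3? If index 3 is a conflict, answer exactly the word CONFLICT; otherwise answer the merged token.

Answer: delta

Derivation:
Final LEFT:  [lima, delta, echo, delta]
Final RIGHT: [hotel, golf, hotel, delta]
i=0: L=lima, R=hotel=BASE -> take LEFT -> lima
i=1: L=delta, R=golf=BASE -> take LEFT -> delta
i=2: L=echo=BASE, R=hotel -> take RIGHT -> hotel
i=3: L=delta R=delta -> agree -> delta
Index 3 -> delta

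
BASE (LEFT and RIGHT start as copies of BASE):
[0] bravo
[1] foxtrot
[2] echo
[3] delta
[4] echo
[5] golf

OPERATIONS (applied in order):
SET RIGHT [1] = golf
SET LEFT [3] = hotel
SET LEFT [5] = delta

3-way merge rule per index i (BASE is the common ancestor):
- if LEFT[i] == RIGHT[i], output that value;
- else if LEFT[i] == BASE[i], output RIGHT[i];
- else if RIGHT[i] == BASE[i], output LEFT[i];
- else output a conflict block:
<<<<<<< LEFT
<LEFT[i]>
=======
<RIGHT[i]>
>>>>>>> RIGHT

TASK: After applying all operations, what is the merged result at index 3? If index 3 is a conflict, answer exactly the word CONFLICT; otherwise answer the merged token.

Answer: hotel

Derivation:
Final LEFT:  [bravo, foxtrot, echo, hotel, echo, delta]
Final RIGHT: [bravo, golf, echo, delta, echo, golf]
i=0: L=bravo R=bravo -> agree -> bravo
i=1: L=foxtrot=BASE, R=golf -> take RIGHT -> golf
i=2: L=echo R=echo -> agree -> echo
i=3: L=hotel, R=delta=BASE -> take LEFT -> hotel
i=4: L=echo R=echo -> agree -> echo
i=5: L=delta, R=golf=BASE -> take LEFT -> delta
Index 3 -> hotel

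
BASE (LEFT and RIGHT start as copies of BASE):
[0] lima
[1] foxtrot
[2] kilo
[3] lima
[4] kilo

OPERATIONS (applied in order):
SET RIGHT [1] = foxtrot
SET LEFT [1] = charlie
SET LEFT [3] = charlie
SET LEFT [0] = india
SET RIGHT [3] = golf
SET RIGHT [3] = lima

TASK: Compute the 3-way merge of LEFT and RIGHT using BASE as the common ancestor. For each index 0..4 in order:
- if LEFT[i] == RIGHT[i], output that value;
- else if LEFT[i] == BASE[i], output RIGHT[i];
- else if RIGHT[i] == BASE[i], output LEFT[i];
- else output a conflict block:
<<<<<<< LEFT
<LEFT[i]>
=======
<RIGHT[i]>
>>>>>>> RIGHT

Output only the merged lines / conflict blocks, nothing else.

Final LEFT:  [india, charlie, kilo, charlie, kilo]
Final RIGHT: [lima, foxtrot, kilo, lima, kilo]
i=0: L=india, R=lima=BASE -> take LEFT -> india
i=1: L=charlie, R=foxtrot=BASE -> take LEFT -> charlie
i=2: L=kilo R=kilo -> agree -> kilo
i=3: L=charlie, R=lima=BASE -> take LEFT -> charlie
i=4: L=kilo R=kilo -> agree -> kilo

Answer: india
charlie
kilo
charlie
kilo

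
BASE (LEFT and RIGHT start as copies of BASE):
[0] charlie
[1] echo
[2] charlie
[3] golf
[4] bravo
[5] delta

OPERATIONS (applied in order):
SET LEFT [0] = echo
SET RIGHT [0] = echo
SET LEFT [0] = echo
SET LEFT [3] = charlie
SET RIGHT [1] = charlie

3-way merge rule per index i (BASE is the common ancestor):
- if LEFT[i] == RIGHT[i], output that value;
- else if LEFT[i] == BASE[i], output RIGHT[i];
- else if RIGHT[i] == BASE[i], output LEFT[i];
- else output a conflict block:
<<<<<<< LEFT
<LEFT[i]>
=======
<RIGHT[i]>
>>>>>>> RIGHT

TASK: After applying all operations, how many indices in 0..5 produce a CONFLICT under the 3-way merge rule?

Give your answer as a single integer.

Answer: 0

Derivation:
Final LEFT:  [echo, echo, charlie, charlie, bravo, delta]
Final RIGHT: [echo, charlie, charlie, golf, bravo, delta]
i=0: L=echo R=echo -> agree -> echo
i=1: L=echo=BASE, R=charlie -> take RIGHT -> charlie
i=2: L=charlie R=charlie -> agree -> charlie
i=3: L=charlie, R=golf=BASE -> take LEFT -> charlie
i=4: L=bravo R=bravo -> agree -> bravo
i=5: L=delta R=delta -> agree -> delta
Conflict count: 0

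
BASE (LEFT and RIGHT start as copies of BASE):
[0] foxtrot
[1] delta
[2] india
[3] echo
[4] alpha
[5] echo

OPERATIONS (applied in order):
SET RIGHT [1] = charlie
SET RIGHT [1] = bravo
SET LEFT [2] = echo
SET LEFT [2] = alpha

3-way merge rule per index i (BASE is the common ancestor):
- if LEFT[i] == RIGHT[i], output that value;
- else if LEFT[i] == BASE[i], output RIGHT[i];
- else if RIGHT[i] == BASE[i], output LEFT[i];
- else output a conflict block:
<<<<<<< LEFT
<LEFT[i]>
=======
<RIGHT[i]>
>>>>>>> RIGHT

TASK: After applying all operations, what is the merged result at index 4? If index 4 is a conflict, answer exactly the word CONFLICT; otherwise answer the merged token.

Final LEFT:  [foxtrot, delta, alpha, echo, alpha, echo]
Final RIGHT: [foxtrot, bravo, india, echo, alpha, echo]
i=0: L=foxtrot R=foxtrot -> agree -> foxtrot
i=1: L=delta=BASE, R=bravo -> take RIGHT -> bravo
i=2: L=alpha, R=india=BASE -> take LEFT -> alpha
i=3: L=echo R=echo -> agree -> echo
i=4: L=alpha R=alpha -> agree -> alpha
i=5: L=echo R=echo -> agree -> echo
Index 4 -> alpha

Answer: alpha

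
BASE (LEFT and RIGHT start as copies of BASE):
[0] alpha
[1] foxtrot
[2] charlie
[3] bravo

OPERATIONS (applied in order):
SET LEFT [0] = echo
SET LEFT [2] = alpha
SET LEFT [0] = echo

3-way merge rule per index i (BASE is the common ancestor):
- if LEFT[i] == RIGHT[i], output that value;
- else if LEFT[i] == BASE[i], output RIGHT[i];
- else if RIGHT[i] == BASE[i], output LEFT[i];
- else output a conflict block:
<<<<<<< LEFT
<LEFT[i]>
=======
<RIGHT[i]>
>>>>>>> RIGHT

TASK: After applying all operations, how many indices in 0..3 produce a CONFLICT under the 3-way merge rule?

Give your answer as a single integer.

Final LEFT:  [echo, foxtrot, alpha, bravo]
Final RIGHT: [alpha, foxtrot, charlie, bravo]
i=0: L=echo, R=alpha=BASE -> take LEFT -> echo
i=1: L=foxtrot R=foxtrot -> agree -> foxtrot
i=2: L=alpha, R=charlie=BASE -> take LEFT -> alpha
i=3: L=bravo R=bravo -> agree -> bravo
Conflict count: 0

Answer: 0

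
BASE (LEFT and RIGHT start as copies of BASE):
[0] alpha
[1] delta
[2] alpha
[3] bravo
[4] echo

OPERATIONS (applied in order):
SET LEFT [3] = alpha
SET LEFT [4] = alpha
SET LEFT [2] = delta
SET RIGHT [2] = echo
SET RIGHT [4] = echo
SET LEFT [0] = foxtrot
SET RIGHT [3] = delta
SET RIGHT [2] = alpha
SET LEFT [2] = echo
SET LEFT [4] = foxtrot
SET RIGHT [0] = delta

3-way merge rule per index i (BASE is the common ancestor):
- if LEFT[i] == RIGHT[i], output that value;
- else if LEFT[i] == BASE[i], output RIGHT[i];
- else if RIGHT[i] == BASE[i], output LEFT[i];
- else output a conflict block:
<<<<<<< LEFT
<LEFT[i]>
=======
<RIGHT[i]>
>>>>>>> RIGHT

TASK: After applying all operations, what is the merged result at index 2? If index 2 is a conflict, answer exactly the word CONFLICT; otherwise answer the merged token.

Final LEFT:  [foxtrot, delta, echo, alpha, foxtrot]
Final RIGHT: [delta, delta, alpha, delta, echo]
i=0: BASE=alpha L=foxtrot R=delta all differ -> CONFLICT
i=1: L=delta R=delta -> agree -> delta
i=2: L=echo, R=alpha=BASE -> take LEFT -> echo
i=3: BASE=bravo L=alpha R=delta all differ -> CONFLICT
i=4: L=foxtrot, R=echo=BASE -> take LEFT -> foxtrot
Index 2 -> echo

Answer: echo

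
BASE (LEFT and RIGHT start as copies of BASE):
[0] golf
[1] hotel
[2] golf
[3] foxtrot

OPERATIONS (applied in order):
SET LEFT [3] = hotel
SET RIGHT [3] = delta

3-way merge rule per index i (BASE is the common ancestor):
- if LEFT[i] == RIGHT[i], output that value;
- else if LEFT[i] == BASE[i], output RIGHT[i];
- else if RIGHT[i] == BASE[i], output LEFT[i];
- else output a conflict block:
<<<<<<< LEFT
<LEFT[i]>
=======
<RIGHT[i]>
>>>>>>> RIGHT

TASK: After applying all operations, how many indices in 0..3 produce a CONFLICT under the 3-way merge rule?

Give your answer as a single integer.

Answer: 1

Derivation:
Final LEFT:  [golf, hotel, golf, hotel]
Final RIGHT: [golf, hotel, golf, delta]
i=0: L=golf R=golf -> agree -> golf
i=1: L=hotel R=hotel -> agree -> hotel
i=2: L=golf R=golf -> agree -> golf
i=3: BASE=foxtrot L=hotel R=delta all differ -> CONFLICT
Conflict count: 1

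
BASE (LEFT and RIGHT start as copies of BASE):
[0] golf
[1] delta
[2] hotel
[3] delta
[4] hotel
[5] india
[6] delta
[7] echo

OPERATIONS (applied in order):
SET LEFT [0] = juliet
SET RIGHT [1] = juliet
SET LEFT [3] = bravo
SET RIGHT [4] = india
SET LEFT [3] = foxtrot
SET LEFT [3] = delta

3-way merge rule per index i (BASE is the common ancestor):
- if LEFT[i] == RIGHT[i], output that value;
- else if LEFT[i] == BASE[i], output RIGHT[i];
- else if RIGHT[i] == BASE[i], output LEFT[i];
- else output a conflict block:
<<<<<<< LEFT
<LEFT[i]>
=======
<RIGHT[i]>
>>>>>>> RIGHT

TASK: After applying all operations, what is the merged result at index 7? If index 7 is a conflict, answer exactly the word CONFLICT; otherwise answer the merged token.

Answer: echo

Derivation:
Final LEFT:  [juliet, delta, hotel, delta, hotel, india, delta, echo]
Final RIGHT: [golf, juliet, hotel, delta, india, india, delta, echo]
i=0: L=juliet, R=golf=BASE -> take LEFT -> juliet
i=1: L=delta=BASE, R=juliet -> take RIGHT -> juliet
i=2: L=hotel R=hotel -> agree -> hotel
i=3: L=delta R=delta -> agree -> delta
i=4: L=hotel=BASE, R=india -> take RIGHT -> india
i=5: L=india R=india -> agree -> india
i=6: L=delta R=delta -> agree -> delta
i=7: L=echo R=echo -> agree -> echo
Index 7 -> echo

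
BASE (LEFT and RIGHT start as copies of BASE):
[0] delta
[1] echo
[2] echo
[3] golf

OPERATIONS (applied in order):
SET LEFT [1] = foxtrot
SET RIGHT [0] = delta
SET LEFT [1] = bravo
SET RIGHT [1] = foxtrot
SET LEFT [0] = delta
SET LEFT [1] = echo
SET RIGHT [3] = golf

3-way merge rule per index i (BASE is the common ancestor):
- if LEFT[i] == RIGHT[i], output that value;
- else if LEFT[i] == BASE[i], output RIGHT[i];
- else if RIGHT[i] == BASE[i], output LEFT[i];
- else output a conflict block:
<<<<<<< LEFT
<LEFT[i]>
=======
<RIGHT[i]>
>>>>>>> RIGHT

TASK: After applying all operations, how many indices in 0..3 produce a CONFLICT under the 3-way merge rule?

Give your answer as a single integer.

Final LEFT:  [delta, echo, echo, golf]
Final RIGHT: [delta, foxtrot, echo, golf]
i=0: L=delta R=delta -> agree -> delta
i=1: L=echo=BASE, R=foxtrot -> take RIGHT -> foxtrot
i=2: L=echo R=echo -> agree -> echo
i=3: L=golf R=golf -> agree -> golf
Conflict count: 0

Answer: 0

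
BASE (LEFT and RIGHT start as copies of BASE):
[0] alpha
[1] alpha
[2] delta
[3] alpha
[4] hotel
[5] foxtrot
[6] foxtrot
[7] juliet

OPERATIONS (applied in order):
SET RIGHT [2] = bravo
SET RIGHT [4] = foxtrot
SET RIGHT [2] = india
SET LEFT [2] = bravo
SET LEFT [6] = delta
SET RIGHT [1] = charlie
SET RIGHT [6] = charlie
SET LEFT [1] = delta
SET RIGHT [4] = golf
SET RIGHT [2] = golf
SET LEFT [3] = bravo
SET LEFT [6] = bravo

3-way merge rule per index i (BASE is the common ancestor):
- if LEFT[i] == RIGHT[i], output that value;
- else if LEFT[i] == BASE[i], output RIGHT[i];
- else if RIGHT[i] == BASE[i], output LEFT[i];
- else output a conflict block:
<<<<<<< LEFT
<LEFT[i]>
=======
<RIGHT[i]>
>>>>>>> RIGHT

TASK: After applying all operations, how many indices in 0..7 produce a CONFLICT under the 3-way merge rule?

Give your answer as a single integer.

Final LEFT:  [alpha, delta, bravo, bravo, hotel, foxtrot, bravo, juliet]
Final RIGHT: [alpha, charlie, golf, alpha, golf, foxtrot, charlie, juliet]
i=0: L=alpha R=alpha -> agree -> alpha
i=1: BASE=alpha L=delta R=charlie all differ -> CONFLICT
i=2: BASE=delta L=bravo R=golf all differ -> CONFLICT
i=3: L=bravo, R=alpha=BASE -> take LEFT -> bravo
i=4: L=hotel=BASE, R=golf -> take RIGHT -> golf
i=5: L=foxtrot R=foxtrot -> agree -> foxtrot
i=6: BASE=foxtrot L=bravo R=charlie all differ -> CONFLICT
i=7: L=juliet R=juliet -> agree -> juliet
Conflict count: 3

Answer: 3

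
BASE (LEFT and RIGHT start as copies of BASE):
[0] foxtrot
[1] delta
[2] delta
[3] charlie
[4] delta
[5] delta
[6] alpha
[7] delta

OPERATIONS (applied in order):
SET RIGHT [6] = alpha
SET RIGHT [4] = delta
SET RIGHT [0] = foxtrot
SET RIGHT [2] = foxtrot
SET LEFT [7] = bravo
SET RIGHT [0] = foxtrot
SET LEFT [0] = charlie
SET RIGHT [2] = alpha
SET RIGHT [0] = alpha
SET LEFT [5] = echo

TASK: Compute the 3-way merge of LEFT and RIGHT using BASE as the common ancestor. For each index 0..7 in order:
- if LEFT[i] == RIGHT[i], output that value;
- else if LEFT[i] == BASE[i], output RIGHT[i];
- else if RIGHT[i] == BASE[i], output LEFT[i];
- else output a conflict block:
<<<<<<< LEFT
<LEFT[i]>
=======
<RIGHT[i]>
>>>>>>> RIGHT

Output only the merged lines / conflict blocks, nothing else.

Final LEFT:  [charlie, delta, delta, charlie, delta, echo, alpha, bravo]
Final RIGHT: [alpha, delta, alpha, charlie, delta, delta, alpha, delta]
i=0: BASE=foxtrot L=charlie R=alpha all differ -> CONFLICT
i=1: L=delta R=delta -> agree -> delta
i=2: L=delta=BASE, R=alpha -> take RIGHT -> alpha
i=3: L=charlie R=charlie -> agree -> charlie
i=4: L=delta R=delta -> agree -> delta
i=5: L=echo, R=delta=BASE -> take LEFT -> echo
i=6: L=alpha R=alpha -> agree -> alpha
i=7: L=bravo, R=delta=BASE -> take LEFT -> bravo

Answer: <<<<<<< LEFT
charlie
=======
alpha
>>>>>>> RIGHT
delta
alpha
charlie
delta
echo
alpha
bravo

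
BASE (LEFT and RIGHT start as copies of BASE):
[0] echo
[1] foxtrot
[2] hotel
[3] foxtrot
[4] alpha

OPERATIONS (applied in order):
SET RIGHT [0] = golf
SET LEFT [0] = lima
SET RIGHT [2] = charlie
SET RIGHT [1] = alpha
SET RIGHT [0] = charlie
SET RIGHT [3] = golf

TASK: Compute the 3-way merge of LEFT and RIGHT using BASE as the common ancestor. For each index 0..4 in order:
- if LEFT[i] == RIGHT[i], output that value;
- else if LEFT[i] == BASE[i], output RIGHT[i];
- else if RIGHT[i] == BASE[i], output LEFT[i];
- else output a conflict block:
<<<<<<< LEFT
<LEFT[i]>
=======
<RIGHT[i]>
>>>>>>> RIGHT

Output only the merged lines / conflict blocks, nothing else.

Answer: <<<<<<< LEFT
lima
=======
charlie
>>>>>>> RIGHT
alpha
charlie
golf
alpha

Derivation:
Final LEFT:  [lima, foxtrot, hotel, foxtrot, alpha]
Final RIGHT: [charlie, alpha, charlie, golf, alpha]
i=0: BASE=echo L=lima R=charlie all differ -> CONFLICT
i=1: L=foxtrot=BASE, R=alpha -> take RIGHT -> alpha
i=2: L=hotel=BASE, R=charlie -> take RIGHT -> charlie
i=3: L=foxtrot=BASE, R=golf -> take RIGHT -> golf
i=4: L=alpha R=alpha -> agree -> alpha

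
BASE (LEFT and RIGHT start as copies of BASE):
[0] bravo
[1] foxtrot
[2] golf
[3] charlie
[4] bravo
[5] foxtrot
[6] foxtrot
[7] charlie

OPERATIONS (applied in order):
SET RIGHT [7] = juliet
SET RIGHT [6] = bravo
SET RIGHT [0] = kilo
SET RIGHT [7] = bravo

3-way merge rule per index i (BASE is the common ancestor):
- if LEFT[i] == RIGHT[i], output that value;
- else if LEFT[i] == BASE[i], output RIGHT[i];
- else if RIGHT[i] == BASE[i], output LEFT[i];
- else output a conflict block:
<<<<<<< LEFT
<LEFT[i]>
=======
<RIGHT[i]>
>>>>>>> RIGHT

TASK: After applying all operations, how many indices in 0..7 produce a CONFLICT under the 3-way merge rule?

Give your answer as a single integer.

Final LEFT:  [bravo, foxtrot, golf, charlie, bravo, foxtrot, foxtrot, charlie]
Final RIGHT: [kilo, foxtrot, golf, charlie, bravo, foxtrot, bravo, bravo]
i=0: L=bravo=BASE, R=kilo -> take RIGHT -> kilo
i=1: L=foxtrot R=foxtrot -> agree -> foxtrot
i=2: L=golf R=golf -> agree -> golf
i=3: L=charlie R=charlie -> agree -> charlie
i=4: L=bravo R=bravo -> agree -> bravo
i=5: L=foxtrot R=foxtrot -> agree -> foxtrot
i=6: L=foxtrot=BASE, R=bravo -> take RIGHT -> bravo
i=7: L=charlie=BASE, R=bravo -> take RIGHT -> bravo
Conflict count: 0

Answer: 0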